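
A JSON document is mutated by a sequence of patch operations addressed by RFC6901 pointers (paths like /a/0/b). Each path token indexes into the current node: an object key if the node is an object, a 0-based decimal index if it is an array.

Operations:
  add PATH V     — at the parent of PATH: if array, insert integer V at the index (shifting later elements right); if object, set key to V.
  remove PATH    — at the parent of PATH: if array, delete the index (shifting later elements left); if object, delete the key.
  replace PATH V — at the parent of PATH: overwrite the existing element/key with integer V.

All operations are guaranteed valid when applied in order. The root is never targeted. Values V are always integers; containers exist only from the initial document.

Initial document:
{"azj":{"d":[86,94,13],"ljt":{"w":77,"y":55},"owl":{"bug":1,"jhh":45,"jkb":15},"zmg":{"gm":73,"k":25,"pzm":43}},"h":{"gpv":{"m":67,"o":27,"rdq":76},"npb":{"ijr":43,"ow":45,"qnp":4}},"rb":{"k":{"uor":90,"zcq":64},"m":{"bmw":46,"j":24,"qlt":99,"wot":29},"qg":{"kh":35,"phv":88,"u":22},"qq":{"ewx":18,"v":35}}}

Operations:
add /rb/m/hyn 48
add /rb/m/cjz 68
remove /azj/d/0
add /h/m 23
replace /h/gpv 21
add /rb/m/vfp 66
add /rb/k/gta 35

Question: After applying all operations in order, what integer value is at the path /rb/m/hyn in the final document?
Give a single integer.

After op 1 (add /rb/m/hyn 48): {"azj":{"d":[86,94,13],"ljt":{"w":77,"y":55},"owl":{"bug":1,"jhh":45,"jkb":15},"zmg":{"gm":73,"k":25,"pzm":43}},"h":{"gpv":{"m":67,"o":27,"rdq":76},"npb":{"ijr":43,"ow":45,"qnp":4}},"rb":{"k":{"uor":90,"zcq":64},"m":{"bmw":46,"hyn":48,"j":24,"qlt":99,"wot":29},"qg":{"kh":35,"phv":88,"u":22},"qq":{"ewx":18,"v":35}}}
After op 2 (add /rb/m/cjz 68): {"azj":{"d":[86,94,13],"ljt":{"w":77,"y":55},"owl":{"bug":1,"jhh":45,"jkb":15},"zmg":{"gm":73,"k":25,"pzm":43}},"h":{"gpv":{"m":67,"o":27,"rdq":76},"npb":{"ijr":43,"ow":45,"qnp":4}},"rb":{"k":{"uor":90,"zcq":64},"m":{"bmw":46,"cjz":68,"hyn":48,"j":24,"qlt":99,"wot":29},"qg":{"kh":35,"phv":88,"u":22},"qq":{"ewx":18,"v":35}}}
After op 3 (remove /azj/d/0): {"azj":{"d":[94,13],"ljt":{"w":77,"y":55},"owl":{"bug":1,"jhh":45,"jkb":15},"zmg":{"gm":73,"k":25,"pzm":43}},"h":{"gpv":{"m":67,"o":27,"rdq":76},"npb":{"ijr":43,"ow":45,"qnp":4}},"rb":{"k":{"uor":90,"zcq":64},"m":{"bmw":46,"cjz":68,"hyn":48,"j":24,"qlt":99,"wot":29},"qg":{"kh":35,"phv":88,"u":22},"qq":{"ewx":18,"v":35}}}
After op 4 (add /h/m 23): {"azj":{"d":[94,13],"ljt":{"w":77,"y":55},"owl":{"bug":1,"jhh":45,"jkb":15},"zmg":{"gm":73,"k":25,"pzm":43}},"h":{"gpv":{"m":67,"o":27,"rdq":76},"m":23,"npb":{"ijr":43,"ow":45,"qnp":4}},"rb":{"k":{"uor":90,"zcq":64},"m":{"bmw":46,"cjz":68,"hyn":48,"j":24,"qlt":99,"wot":29},"qg":{"kh":35,"phv":88,"u":22},"qq":{"ewx":18,"v":35}}}
After op 5 (replace /h/gpv 21): {"azj":{"d":[94,13],"ljt":{"w":77,"y":55},"owl":{"bug":1,"jhh":45,"jkb":15},"zmg":{"gm":73,"k":25,"pzm":43}},"h":{"gpv":21,"m":23,"npb":{"ijr":43,"ow":45,"qnp":4}},"rb":{"k":{"uor":90,"zcq":64},"m":{"bmw":46,"cjz":68,"hyn":48,"j":24,"qlt":99,"wot":29},"qg":{"kh":35,"phv":88,"u":22},"qq":{"ewx":18,"v":35}}}
After op 6 (add /rb/m/vfp 66): {"azj":{"d":[94,13],"ljt":{"w":77,"y":55},"owl":{"bug":1,"jhh":45,"jkb":15},"zmg":{"gm":73,"k":25,"pzm":43}},"h":{"gpv":21,"m":23,"npb":{"ijr":43,"ow":45,"qnp":4}},"rb":{"k":{"uor":90,"zcq":64},"m":{"bmw":46,"cjz":68,"hyn":48,"j":24,"qlt":99,"vfp":66,"wot":29},"qg":{"kh":35,"phv":88,"u":22},"qq":{"ewx":18,"v":35}}}
After op 7 (add /rb/k/gta 35): {"azj":{"d":[94,13],"ljt":{"w":77,"y":55},"owl":{"bug":1,"jhh":45,"jkb":15},"zmg":{"gm":73,"k":25,"pzm":43}},"h":{"gpv":21,"m":23,"npb":{"ijr":43,"ow":45,"qnp":4}},"rb":{"k":{"gta":35,"uor":90,"zcq":64},"m":{"bmw":46,"cjz":68,"hyn":48,"j":24,"qlt":99,"vfp":66,"wot":29},"qg":{"kh":35,"phv":88,"u":22},"qq":{"ewx":18,"v":35}}}
Value at /rb/m/hyn: 48

Answer: 48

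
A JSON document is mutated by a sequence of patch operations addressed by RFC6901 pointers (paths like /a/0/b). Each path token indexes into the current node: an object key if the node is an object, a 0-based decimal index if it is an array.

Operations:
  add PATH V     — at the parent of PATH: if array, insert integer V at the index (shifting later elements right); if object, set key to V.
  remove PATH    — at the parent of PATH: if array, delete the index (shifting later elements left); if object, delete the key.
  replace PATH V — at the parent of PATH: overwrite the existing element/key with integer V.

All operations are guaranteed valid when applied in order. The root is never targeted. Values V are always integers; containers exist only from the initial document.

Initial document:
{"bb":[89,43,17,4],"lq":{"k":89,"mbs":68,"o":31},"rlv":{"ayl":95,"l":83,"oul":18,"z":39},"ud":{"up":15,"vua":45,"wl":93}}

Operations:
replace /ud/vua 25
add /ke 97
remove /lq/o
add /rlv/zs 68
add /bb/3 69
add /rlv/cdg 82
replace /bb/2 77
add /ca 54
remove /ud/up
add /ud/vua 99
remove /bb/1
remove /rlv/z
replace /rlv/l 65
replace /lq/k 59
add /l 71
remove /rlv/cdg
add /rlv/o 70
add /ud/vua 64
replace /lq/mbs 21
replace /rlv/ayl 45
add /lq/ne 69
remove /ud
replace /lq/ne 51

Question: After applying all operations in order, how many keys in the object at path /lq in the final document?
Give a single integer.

Answer: 3

Derivation:
After op 1 (replace /ud/vua 25): {"bb":[89,43,17,4],"lq":{"k":89,"mbs":68,"o":31},"rlv":{"ayl":95,"l":83,"oul":18,"z":39},"ud":{"up":15,"vua":25,"wl":93}}
After op 2 (add /ke 97): {"bb":[89,43,17,4],"ke":97,"lq":{"k":89,"mbs":68,"o":31},"rlv":{"ayl":95,"l":83,"oul":18,"z":39},"ud":{"up":15,"vua":25,"wl":93}}
After op 3 (remove /lq/o): {"bb":[89,43,17,4],"ke":97,"lq":{"k":89,"mbs":68},"rlv":{"ayl":95,"l":83,"oul":18,"z":39},"ud":{"up":15,"vua":25,"wl":93}}
After op 4 (add /rlv/zs 68): {"bb":[89,43,17,4],"ke":97,"lq":{"k":89,"mbs":68},"rlv":{"ayl":95,"l":83,"oul":18,"z":39,"zs":68},"ud":{"up":15,"vua":25,"wl":93}}
After op 5 (add /bb/3 69): {"bb":[89,43,17,69,4],"ke":97,"lq":{"k":89,"mbs":68},"rlv":{"ayl":95,"l":83,"oul":18,"z":39,"zs":68},"ud":{"up":15,"vua":25,"wl":93}}
After op 6 (add /rlv/cdg 82): {"bb":[89,43,17,69,4],"ke":97,"lq":{"k":89,"mbs":68},"rlv":{"ayl":95,"cdg":82,"l":83,"oul":18,"z":39,"zs":68},"ud":{"up":15,"vua":25,"wl":93}}
After op 7 (replace /bb/2 77): {"bb":[89,43,77,69,4],"ke":97,"lq":{"k":89,"mbs":68},"rlv":{"ayl":95,"cdg":82,"l":83,"oul":18,"z":39,"zs":68},"ud":{"up":15,"vua":25,"wl":93}}
After op 8 (add /ca 54): {"bb":[89,43,77,69,4],"ca":54,"ke":97,"lq":{"k":89,"mbs":68},"rlv":{"ayl":95,"cdg":82,"l":83,"oul":18,"z":39,"zs":68},"ud":{"up":15,"vua":25,"wl":93}}
After op 9 (remove /ud/up): {"bb":[89,43,77,69,4],"ca":54,"ke":97,"lq":{"k":89,"mbs":68},"rlv":{"ayl":95,"cdg":82,"l":83,"oul":18,"z":39,"zs":68},"ud":{"vua":25,"wl":93}}
After op 10 (add /ud/vua 99): {"bb":[89,43,77,69,4],"ca":54,"ke":97,"lq":{"k":89,"mbs":68},"rlv":{"ayl":95,"cdg":82,"l":83,"oul":18,"z":39,"zs":68},"ud":{"vua":99,"wl":93}}
After op 11 (remove /bb/1): {"bb":[89,77,69,4],"ca":54,"ke":97,"lq":{"k":89,"mbs":68},"rlv":{"ayl":95,"cdg":82,"l":83,"oul":18,"z":39,"zs":68},"ud":{"vua":99,"wl":93}}
After op 12 (remove /rlv/z): {"bb":[89,77,69,4],"ca":54,"ke":97,"lq":{"k":89,"mbs":68},"rlv":{"ayl":95,"cdg":82,"l":83,"oul":18,"zs":68},"ud":{"vua":99,"wl":93}}
After op 13 (replace /rlv/l 65): {"bb":[89,77,69,4],"ca":54,"ke":97,"lq":{"k":89,"mbs":68},"rlv":{"ayl":95,"cdg":82,"l":65,"oul":18,"zs":68},"ud":{"vua":99,"wl":93}}
After op 14 (replace /lq/k 59): {"bb":[89,77,69,4],"ca":54,"ke":97,"lq":{"k":59,"mbs":68},"rlv":{"ayl":95,"cdg":82,"l":65,"oul":18,"zs":68},"ud":{"vua":99,"wl":93}}
After op 15 (add /l 71): {"bb":[89,77,69,4],"ca":54,"ke":97,"l":71,"lq":{"k":59,"mbs":68},"rlv":{"ayl":95,"cdg":82,"l":65,"oul":18,"zs":68},"ud":{"vua":99,"wl":93}}
After op 16 (remove /rlv/cdg): {"bb":[89,77,69,4],"ca":54,"ke":97,"l":71,"lq":{"k":59,"mbs":68},"rlv":{"ayl":95,"l":65,"oul":18,"zs":68},"ud":{"vua":99,"wl":93}}
After op 17 (add /rlv/o 70): {"bb":[89,77,69,4],"ca":54,"ke":97,"l":71,"lq":{"k":59,"mbs":68},"rlv":{"ayl":95,"l":65,"o":70,"oul":18,"zs":68},"ud":{"vua":99,"wl":93}}
After op 18 (add /ud/vua 64): {"bb":[89,77,69,4],"ca":54,"ke":97,"l":71,"lq":{"k":59,"mbs":68},"rlv":{"ayl":95,"l":65,"o":70,"oul":18,"zs":68},"ud":{"vua":64,"wl":93}}
After op 19 (replace /lq/mbs 21): {"bb":[89,77,69,4],"ca":54,"ke":97,"l":71,"lq":{"k":59,"mbs":21},"rlv":{"ayl":95,"l":65,"o":70,"oul":18,"zs":68},"ud":{"vua":64,"wl":93}}
After op 20 (replace /rlv/ayl 45): {"bb":[89,77,69,4],"ca":54,"ke":97,"l":71,"lq":{"k":59,"mbs":21},"rlv":{"ayl":45,"l":65,"o":70,"oul":18,"zs":68},"ud":{"vua":64,"wl":93}}
After op 21 (add /lq/ne 69): {"bb":[89,77,69,4],"ca":54,"ke":97,"l":71,"lq":{"k":59,"mbs":21,"ne":69},"rlv":{"ayl":45,"l":65,"o":70,"oul":18,"zs":68},"ud":{"vua":64,"wl":93}}
After op 22 (remove /ud): {"bb":[89,77,69,4],"ca":54,"ke":97,"l":71,"lq":{"k":59,"mbs":21,"ne":69},"rlv":{"ayl":45,"l":65,"o":70,"oul":18,"zs":68}}
After op 23 (replace /lq/ne 51): {"bb":[89,77,69,4],"ca":54,"ke":97,"l":71,"lq":{"k":59,"mbs":21,"ne":51},"rlv":{"ayl":45,"l":65,"o":70,"oul":18,"zs":68}}
Size at path /lq: 3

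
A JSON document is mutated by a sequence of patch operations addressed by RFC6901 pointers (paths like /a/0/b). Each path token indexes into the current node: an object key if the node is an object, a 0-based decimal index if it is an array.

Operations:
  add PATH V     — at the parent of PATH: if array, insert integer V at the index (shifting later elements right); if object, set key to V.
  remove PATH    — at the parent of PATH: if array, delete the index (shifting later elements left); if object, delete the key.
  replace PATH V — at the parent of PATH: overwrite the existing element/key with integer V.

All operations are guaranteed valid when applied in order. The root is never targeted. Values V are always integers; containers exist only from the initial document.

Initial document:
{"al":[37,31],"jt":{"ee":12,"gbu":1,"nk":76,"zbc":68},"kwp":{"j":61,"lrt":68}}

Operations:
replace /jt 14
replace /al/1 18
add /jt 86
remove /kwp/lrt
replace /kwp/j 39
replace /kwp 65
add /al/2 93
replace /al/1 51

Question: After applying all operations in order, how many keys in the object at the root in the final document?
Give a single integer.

After op 1 (replace /jt 14): {"al":[37,31],"jt":14,"kwp":{"j":61,"lrt":68}}
After op 2 (replace /al/1 18): {"al":[37,18],"jt":14,"kwp":{"j":61,"lrt":68}}
After op 3 (add /jt 86): {"al":[37,18],"jt":86,"kwp":{"j":61,"lrt":68}}
After op 4 (remove /kwp/lrt): {"al":[37,18],"jt":86,"kwp":{"j":61}}
After op 5 (replace /kwp/j 39): {"al":[37,18],"jt":86,"kwp":{"j":39}}
After op 6 (replace /kwp 65): {"al":[37,18],"jt":86,"kwp":65}
After op 7 (add /al/2 93): {"al":[37,18,93],"jt":86,"kwp":65}
After op 8 (replace /al/1 51): {"al":[37,51,93],"jt":86,"kwp":65}
Size at the root: 3

Answer: 3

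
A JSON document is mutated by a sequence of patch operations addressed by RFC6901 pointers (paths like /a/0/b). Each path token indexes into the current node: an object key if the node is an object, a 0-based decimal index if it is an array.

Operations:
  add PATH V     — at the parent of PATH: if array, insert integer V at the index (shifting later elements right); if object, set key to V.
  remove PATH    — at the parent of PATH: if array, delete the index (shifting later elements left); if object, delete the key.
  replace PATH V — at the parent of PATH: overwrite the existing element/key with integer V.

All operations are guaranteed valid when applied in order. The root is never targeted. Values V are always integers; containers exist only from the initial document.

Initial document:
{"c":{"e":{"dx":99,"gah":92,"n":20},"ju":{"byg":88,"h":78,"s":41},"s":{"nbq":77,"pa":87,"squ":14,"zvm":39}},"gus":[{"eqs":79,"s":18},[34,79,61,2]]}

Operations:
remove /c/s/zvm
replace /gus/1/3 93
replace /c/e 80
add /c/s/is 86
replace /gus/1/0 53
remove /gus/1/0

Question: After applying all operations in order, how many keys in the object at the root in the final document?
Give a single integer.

Answer: 2

Derivation:
After op 1 (remove /c/s/zvm): {"c":{"e":{"dx":99,"gah":92,"n":20},"ju":{"byg":88,"h":78,"s":41},"s":{"nbq":77,"pa":87,"squ":14}},"gus":[{"eqs":79,"s":18},[34,79,61,2]]}
After op 2 (replace /gus/1/3 93): {"c":{"e":{"dx":99,"gah":92,"n":20},"ju":{"byg":88,"h":78,"s":41},"s":{"nbq":77,"pa":87,"squ":14}},"gus":[{"eqs":79,"s":18},[34,79,61,93]]}
After op 3 (replace /c/e 80): {"c":{"e":80,"ju":{"byg":88,"h":78,"s":41},"s":{"nbq":77,"pa":87,"squ":14}},"gus":[{"eqs":79,"s":18},[34,79,61,93]]}
After op 4 (add /c/s/is 86): {"c":{"e":80,"ju":{"byg":88,"h":78,"s":41},"s":{"is":86,"nbq":77,"pa":87,"squ":14}},"gus":[{"eqs":79,"s":18},[34,79,61,93]]}
After op 5 (replace /gus/1/0 53): {"c":{"e":80,"ju":{"byg":88,"h":78,"s":41},"s":{"is":86,"nbq":77,"pa":87,"squ":14}},"gus":[{"eqs":79,"s":18},[53,79,61,93]]}
After op 6 (remove /gus/1/0): {"c":{"e":80,"ju":{"byg":88,"h":78,"s":41},"s":{"is":86,"nbq":77,"pa":87,"squ":14}},"gus":[{"eqs":79,"s":18},[79,61,93]]}
Size at the root: 2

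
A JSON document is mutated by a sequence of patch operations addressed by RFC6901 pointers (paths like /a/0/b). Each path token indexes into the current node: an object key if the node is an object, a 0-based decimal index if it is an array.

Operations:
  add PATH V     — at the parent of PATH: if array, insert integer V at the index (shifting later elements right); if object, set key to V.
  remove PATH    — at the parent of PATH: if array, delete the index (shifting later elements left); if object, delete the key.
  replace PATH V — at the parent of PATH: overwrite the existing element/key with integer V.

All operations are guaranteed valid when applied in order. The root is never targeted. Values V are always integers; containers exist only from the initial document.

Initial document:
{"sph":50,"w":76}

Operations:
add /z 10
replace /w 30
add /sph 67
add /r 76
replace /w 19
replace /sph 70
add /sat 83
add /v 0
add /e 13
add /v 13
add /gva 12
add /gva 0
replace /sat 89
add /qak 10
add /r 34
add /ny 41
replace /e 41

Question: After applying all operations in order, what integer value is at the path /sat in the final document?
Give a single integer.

Answer: 89

Derivation:
After op 1 (add /z 10): {"sph":50,"w":76,"z":10}
After op 2 (replace /w 30): {"sph":50,"w":30,"z":10}
After op 3 (add /sph 67): {"sph":67,"w":30,"z":10}
After op 4 (add /r 76): {"r":76,"sph":67,"w":30,"z":10}
After op 5 (replace /w 19): {"r":76,"sph":67,"w":19,"z":10}
After op 6 (replace /sph 70): {"r":76,"sph":70,"w":19,"z":10}
After op 7 (add /sat 83): {"r":76,"sat":83,"sph":70,"w":19,"z":10}
After op 8 (add /v 0): {"r":76,"sat":83,"sph":70,"v":0,"w":19,"z":10}
After op 9 (add /e 13): {"e":13,"r":76,"sat":83,"sph":70,"v":0,"w":19,"z":10}
After op 10 (add /v 13): {"e":13,"r":76,"sat":83,"sph":70,"v":13,"w":19,"z":10}
After op 11 (add /gva 12): {"e":13,"gva":12,"r":76,"sat":83,"sph":70,"v":13,"w":19,"z":10}
After op 12 (add /gva 0): {"e":13,"gva":0,"r":76,"sat":83,"sph":70,"v":13,"w":19,"z":10}
After op 13 (replace /sat 89): {"e":13,"gva":0,"r":76,"sat":89,"sph":70,"v":13,"w":19,"z":10}
After op 14 (add /qak 10): {"e":13,"gva":0,"qak":10,"r":76,"sat":89,"sph":70,"v":13,"w":19,"z":10}
After op 15 (add /r 34): {"e":13,"gva":0,"qak":10,"r":34,"sat":89,"sph":70,"v":13,"w":19,"z":10}
After op 16 (add /ny 41): {"e":13,"gva":0,"ny":41,"qak":10,"r":34,"sat":89,"sph":70,"v":13,"w":19,"z":10}
After op 17 (replace /e 41): {"e":41,"gva":0,"ny":41,"qak":10,"r":34,"sat":89,"sph":70,"v":13,"w":19,"z":10}
Value at /sat: 89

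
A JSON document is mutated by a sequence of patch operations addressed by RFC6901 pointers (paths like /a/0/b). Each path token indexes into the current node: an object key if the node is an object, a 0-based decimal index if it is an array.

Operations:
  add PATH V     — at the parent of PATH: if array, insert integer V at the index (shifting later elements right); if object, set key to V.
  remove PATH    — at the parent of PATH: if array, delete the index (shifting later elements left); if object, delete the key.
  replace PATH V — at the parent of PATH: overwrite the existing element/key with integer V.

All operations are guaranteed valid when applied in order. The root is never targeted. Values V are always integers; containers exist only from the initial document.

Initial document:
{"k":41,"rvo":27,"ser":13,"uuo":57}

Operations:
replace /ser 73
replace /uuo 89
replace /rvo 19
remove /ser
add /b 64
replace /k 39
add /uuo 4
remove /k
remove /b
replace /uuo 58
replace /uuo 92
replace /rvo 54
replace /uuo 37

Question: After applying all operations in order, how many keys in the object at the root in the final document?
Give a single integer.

After op 1 (replace /ser 73): {"k":41,"rvo":27,"ser":73,"uuo":57}
After op 2 (replace /uuo 89): {"k":41,"rvo":27,"ser":73,"uuo":89}
After op 3 (replace /rvo 19): {"k":41,"rvo":19,"ser":73,"uuo":89}
After op 4 (remove /ser): {"k":41,"rvo":19,"uuo":89}
After op 5 (add /b 64): {"b":64,"k":41,"rvo":19,"uuo":89}
After op 6 (replace /k 39): {"b":64,"k":39,"rvo":19,"uuo":89}
After op 7 (add /uuo 4): {"b":64,"k":39,"rvo":19,"uuo":4}
After op 8 (remove /k): {"b":64,"rvo":19,"uuo":4}
After op 9 (remove /b): {"rvo":19,"uuo":4}
After op 10 (replace /uuo 58): {"rvo":19,"uuo":58}
After op 11 (replace /uuo 92): {"rvo":19,"uuo":92}
After op 12 (replace /rvo 54): {"rvo":54,"uuo":92}
After op 13 (replace /uuo 37): {"rvo":54,"uuo":37}
Size at the root: 2

Answer: 2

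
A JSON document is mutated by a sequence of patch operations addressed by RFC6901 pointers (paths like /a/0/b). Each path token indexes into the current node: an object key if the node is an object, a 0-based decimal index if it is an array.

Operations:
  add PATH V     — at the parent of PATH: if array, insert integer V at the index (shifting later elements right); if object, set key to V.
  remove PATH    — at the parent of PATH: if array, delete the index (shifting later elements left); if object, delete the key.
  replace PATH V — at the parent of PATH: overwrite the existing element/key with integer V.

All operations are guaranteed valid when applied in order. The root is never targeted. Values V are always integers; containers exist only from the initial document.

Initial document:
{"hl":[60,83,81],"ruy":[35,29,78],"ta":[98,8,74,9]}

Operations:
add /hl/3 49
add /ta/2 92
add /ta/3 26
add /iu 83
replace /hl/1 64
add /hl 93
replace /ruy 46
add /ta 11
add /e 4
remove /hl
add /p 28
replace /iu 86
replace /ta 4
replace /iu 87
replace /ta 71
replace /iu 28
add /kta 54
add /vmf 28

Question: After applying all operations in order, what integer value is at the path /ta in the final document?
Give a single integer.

Answer: 71

Derivation:
After op 1 (add /hl/3 49): {"hl":[60,83,81,49],"ruy":[35,29,78],"ta":[98,8,74,9]}
After op 2 (add /ta/2 92): {"hl":[60,83,81,49],"ruy":[35,29,78],"ta":[98,8,92,74,9]}
After op 3 (add /ta/3 26): {"hl":[60,83,81,49],"ruy":[35,29,78],"ta":[98,8,92,26,74,9]}
After op 4 (add /iu 83): {"hl":[60,83,81,49],"iu":83,"ruy":[35,29,78],"ta":[98,8,92,26,74,9]}
After op 5 (replace /hl/1 64): {"hl":[60,64,81,49],"iu":83,"ruy":[35,29,78],"ta":[98,8,92,26,74,9]}
After op 6 (add /hl 93): {"hl":93,"iu":83,"ruy":[35,29,78],"ta":[98,8,92,26,74,9]}
After op 7 (replace /ruy 46): {"hl":93,"iu":83,"ruy":46,"ta":[98,8,92,26,74,9]}
After op 8 (add /ta 11): {"hl":93,"iu":83,"ruy":46,"ta":11}
After op 9 (add /e 4): {"e":4,"hl":93,"iu":83,"ruy":46,"ta":11}
After op 10 (remove /hl): {"e":4,"iu":83,"ruy":46,"ta":11}
After op 11 (add /p 28): {"e":4,"iu":83,"p":28,"ruy":46,"ta":11}
After op 12 (replace /iu 86): {"e":4,"iu":86,"p":28,"ruy":46,"ta":11}
After op 13 (replace /ta 4): {"e":4,"iu":86,"p":28,"ruy":46,"ta":4}
After op 14 (replace /iu 87): {"e":4,"iu":87,"p":28,"ruy":46,"ta":4}
After op 15 (replace /ta 71): {"e":4,"iu":87,"p":28,"ruy":46,"ta":71}
After op 16 (replace /iu 28): {"e":4,"iu":28,"p":28,"ruy":46,"ta":71}
After op 17 (add /kta 54): {"e":4,"iu":28,"kta":54,"p":28,"ruy":46,"ta":71}
After op 18 (add /vmf 28): {"e":4,"iu":28,"kta":54,"p":28,"ruy":46,"ta":71,"vmf":28}
Value at /ta: 71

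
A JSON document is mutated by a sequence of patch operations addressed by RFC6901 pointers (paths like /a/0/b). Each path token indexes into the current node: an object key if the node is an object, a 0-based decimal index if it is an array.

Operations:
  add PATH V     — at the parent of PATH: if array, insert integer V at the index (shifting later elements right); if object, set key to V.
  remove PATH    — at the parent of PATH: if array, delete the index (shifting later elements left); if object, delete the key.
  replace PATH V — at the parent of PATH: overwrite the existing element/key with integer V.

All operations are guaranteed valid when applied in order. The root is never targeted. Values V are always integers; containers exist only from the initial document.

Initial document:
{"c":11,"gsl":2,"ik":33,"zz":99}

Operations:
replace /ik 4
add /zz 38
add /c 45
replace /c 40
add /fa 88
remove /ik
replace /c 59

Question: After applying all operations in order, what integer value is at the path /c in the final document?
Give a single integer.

Answer: 59

Derivation:
After op 1 (replace /ik 4): {"c":11,"gsl":2,"ik":4,"zz":99}
After op 2 (add /zz 38): {"c":11,"gsl":2,"ik":4,"zz":38}
After op 3 (add /c 45): {"c":45,"gsl":2,"ik":4,"zz":38}
After op 4 (replace /c 40): {"c":40,"gsl":2,"ik":4,"zz":38}
After op 5 (add /fa 88): {"c":40,"fa":88,"gsl":2,"ik":4,"zz":38}
After op 6 (remove /ik): {"c":40,"fa":88,"gsl":2,"zz":38}
After op 7 (replace /c 59): {"c":59,"fa":88,"gsl":2,"zz":38}
Value at /c: 59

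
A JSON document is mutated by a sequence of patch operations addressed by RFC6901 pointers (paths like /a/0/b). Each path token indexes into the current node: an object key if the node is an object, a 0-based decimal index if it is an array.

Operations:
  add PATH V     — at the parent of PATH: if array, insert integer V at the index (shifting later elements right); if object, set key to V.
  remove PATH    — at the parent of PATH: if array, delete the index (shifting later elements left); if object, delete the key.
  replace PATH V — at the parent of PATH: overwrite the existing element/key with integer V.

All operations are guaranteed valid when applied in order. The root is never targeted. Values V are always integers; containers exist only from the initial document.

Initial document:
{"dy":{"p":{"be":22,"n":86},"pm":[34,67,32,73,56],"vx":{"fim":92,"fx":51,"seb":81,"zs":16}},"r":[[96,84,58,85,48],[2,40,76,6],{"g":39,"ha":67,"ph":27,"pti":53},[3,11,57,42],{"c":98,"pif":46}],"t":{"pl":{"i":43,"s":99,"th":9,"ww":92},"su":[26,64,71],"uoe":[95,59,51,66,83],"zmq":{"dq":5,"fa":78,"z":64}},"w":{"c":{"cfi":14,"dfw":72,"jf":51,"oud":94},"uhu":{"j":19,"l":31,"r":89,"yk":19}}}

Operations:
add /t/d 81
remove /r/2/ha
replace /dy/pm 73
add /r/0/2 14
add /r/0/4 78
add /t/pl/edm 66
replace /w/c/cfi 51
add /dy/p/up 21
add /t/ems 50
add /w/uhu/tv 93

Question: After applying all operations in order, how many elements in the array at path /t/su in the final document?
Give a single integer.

After op 1 (add /t/d 81): {"dy":{"p":{"be":22,"n":86},"pm":[34,67,32,73,56],"vx":{"fim":92,"fx":51,"seb":81,"zs":16}},"r":[[96,84,58,85,48],[2,40,76,6],{"g":39,"ha":67,"ph":27,"pti":53},[3,11,57,42],{"c":98,"pif":46}],"t":{"d":81,"pl":{"i":43,"s":99,"th":9,"ww":92},"su":[26,64,71],"uoe":[95,59,51,66,83],"zmq":{"dq":5,"fa":78,"z":64}},"w":{"c":{"cfi":14,"dfw":72,"jf":51,"oud":94},"uhu":{"j":19,"l":31,"r":89,"yk":19}}}
After op 2 (remove /r/2/ha): {"dy":{"p":{"be":22,"n":86},"pm":[34,67,32,73,56],"vx":{"fim":92,"fx":51,"seb":81,"zs":16}},"r":[[96,84,58,85,48],[2,40,76,6],{"g":39,"ph":27,"pti":53},[3,11,57,42],{"c":98,"pif":46}],"t":{"d":81,"pl":{"i":43,"s":99,"th":9,"ww":92},"su":[26,64,71],"uoe":[95,59,51,66,83],"zmq":{"dq":5,"fa":78,"z":64}},"w":{"c":{"cfi":14,"dfw":72,"jf":51,"oud":94},"uhu":{"j":19,"l":31,"r":89,"yk":19}}}
After op 3 (replace /dy/pm 73): {"dy":{"p":{"be":22,"n":86},"pm":73,"vx":{"fim":92,"fx":51,"seb":81,"zs":16}},"r":[[96,84,58,85,48],[2,40,76,6],{"g":39,"ph":27,"pti":53},[3,11,57,42],{"c":98,"pif":46}],"t":{"d":81,"pl":{"i":43,"s":99,"th":9,"ww":92},"su":[26,64,71],"uoe":[95,59,51,66,83],"zmq":{"dq":5,"fa":78,"z":64}},"w":{"c":{"cfi":14,"dfw":72,"jf":51,"oud":94},"uhu":{"j":19,"l":31,"r":89,"yk":19}}}
After op 4 (add /r/0/2 14): {"dy":{"p":{"be":22,"n":86},"pm":73,"vx":{"fim":92,"fx":51,"seb":81,"zs":16}},"r":[[96,84,14,58,85,48],[2,40,76,6],{"g":39,"ph":27,"pti":53},[3,11,57,42],{"c":98,"pif":46}],"t":{"d":81,"pl":{"i":43,"s":99,"th":9,"ww":92},"su":[26,64,71],"uoe":[95,59,51,66,83],"zmq":{"dq":5,"fa":78,"z":64}},"w":{"c":{"cfi":14,"dfw":72,"jf":51,"oud":94},"uhu":{"j":19,"l":31,"r":89,"yk":19}}}
After op 5 (add /r/0/4 78): {"dy":{"p":{"be":22,"n":86},"pm":73,"vx":{"fim":92,"fx":51,"seb":81,"zs":16}},"r":[[96,84,14,58,78,85,48],[2,40,76,6],{"g":39,"ph":27,"pti":53},[3,11,57,42],{"c":98,"pif":46}],"t":{"d":81,"pl":{"i":43,"s":99,"th":9,"ww":92},"su":[26,64,71],"uoe":[95,59,51,66,83],"zmq":{"dq":5,"fa":78,"z":64}},"w":{"c":{"cfi":14,"dfw":72,"jf":51,"oud":94},"uhu":{"j":19,"l":31,"r":89,"yk":19}}}
After op 6 (add /t/pl/edm 66): {"dy":{"p":{"be":22,"n":86},"pm":73,"vx":{"fim":92,"fx":51,"seb":81,"zs":16}},"r":[[96,84,14,58,78,85,48],[2,40,76,6],{"g":39,"ph":27,"pti":53},[3,11,57,42],{"c":98,"pif":46}],"t":{"d":81,"pl":{"edm":66,"i":43,"s":99,"th":9,"ww":92},"su":[26,64,71],"uoe":[95,59,51,66,83],"zmq":{"dq":5,"fa":78,"z":64}},"w":{"c":{"cfi":14,"dfw":72,"jf":51,"oud":94},"uhu":{"j":19,"l":31,"r":89,"yk":19}}}
After op 7 (replace /w/c/cfi 51): {"dy":{"p":{"be":22,"n":86},"pm":73,"vx":{"fim":92,"fx":51,"seb":81,"zs":16}},"r":[[96,84,14,58,78,85,48],[2,40,76,6],{"g":39,"ph":27,"pti":53},[3,11,57,42],{"c":98,"pif":46}],"t":{"d":81,"pl":{"edm":66,"i":43,"s":99,"th":9,"ww":92},"su":[26,64,71],"uoe":[95,59,51,66,83],"zmq":{"dq":5,"fa":78,"z":64}},"w":{"c":{"cfi":51,"dfw":72,"jf":51,"oud":94},"uhu":{"j":19,"l":31,"r":89,"yk":19}}}
After op 8 (add /dy/p/up 21): {"dy":{"p":{"be":22,"n":86,"up":21},"pm":73,"vx":{"fim":92,"fx":51,"seb":81,"zs":16}},"r":[[96,84,14,58,78,85,48],[2,40,76,6],{"g":39,"ph":27,"pti":53},[3,11,57,42],{"c":98,"pif":46}],"t":{"d":81,"pl":{"edm":66,"i":43,"s":99,"th":9,"ww":92},"su":[26,64,71],"uoe":[95,59,51,66,83],"zmq":{"dq":5,"fa":78,"z":64}},"w":{"c":{"cfi":51,"dfw":72,"jf":51,"oud":94},"uhu":{"j":19,"l":31,"r":89,"yk":19}}}
After op 9 (add /t/ems 50): {"dy":{"p":{"be":22,"n":86,"up":21},"pm":73,"vx":{"fim":92,"fx":51,"seb":81,"zs":16}},"r":[[96,84,14,58,78,85,48],[2,40,76,6],{"g":39,"ph":27,"pti":53},[3,11,57,42],{"c":98,"pif":46}],"t":{"d":81,"ems":50,"pl":{"edm":66,"i":43,"s":99,"th":9,"ww":92},"su":[26,64,71],"uoe":[95,59,51,66,83],"zmq":{"dq":5,"fa":78,"z":64}},"w":{"c":{"cfi":51,"dfw":72,"jf":51,"oud":94},"uhu":{"j":19,"l":31,"r":89,"yk":19}}}
After op 10 (add /w/uhu/tv 93): {"dy":{"p":{"be":22,"n":86,"up":21},"pm":73,"vx":{"fim":92,"fx":51,"seb":81,"zs":16}},"r":[[96,84,14,58,78,85,48],[2,40,76,6],{"g":39,"ph":27,"pti":53},[3,11,57,42],{"c":98,"pif":46}],"t":{"d":81,"ems":50,"pl":{"edm":66,"i":43,"s":99,"th":9,"ww":92},"su":[26,64,71],"uoe":[95,59,51,66,83],"zmq":{"dq":5,"fa":78,"z":64}},"w":{"c":{"cfi":51,"dfw":72,"jf":51,"oud":94},"uhu":{"j":19,"l":31,"r":89,"tv":93,"yk":19}}}
Size at path /t/su: 3

Answer: 3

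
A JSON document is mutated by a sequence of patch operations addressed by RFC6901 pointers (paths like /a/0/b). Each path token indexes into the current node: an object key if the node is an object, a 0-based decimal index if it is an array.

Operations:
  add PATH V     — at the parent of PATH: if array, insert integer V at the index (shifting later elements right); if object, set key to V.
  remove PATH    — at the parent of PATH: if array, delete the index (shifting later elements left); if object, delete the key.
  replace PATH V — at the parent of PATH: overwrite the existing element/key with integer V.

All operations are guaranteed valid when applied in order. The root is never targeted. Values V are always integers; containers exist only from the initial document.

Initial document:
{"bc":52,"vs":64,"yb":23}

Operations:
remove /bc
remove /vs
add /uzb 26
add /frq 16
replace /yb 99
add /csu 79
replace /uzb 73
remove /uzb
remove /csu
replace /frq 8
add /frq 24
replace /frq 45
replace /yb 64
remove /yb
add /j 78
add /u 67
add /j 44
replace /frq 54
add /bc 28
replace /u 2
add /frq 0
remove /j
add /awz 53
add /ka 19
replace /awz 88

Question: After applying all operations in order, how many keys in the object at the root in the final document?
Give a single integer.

Answer: 5

Derivation:
After op 1 (remove /bc): {"vs":64,"yb":23}
After op 2 (remove /vs): {"yb":23}
After op 3 (add /uzb 26): {"uzb":26,"yb":23}
After op 4 (add /frq 16): {"frq":16,"uzb":26,"yb":23}
After op 5 (replace /yb 99): {"frq":16,"uzb":26,"yb":99}
After op 6 (add /csu 79): {"csu":79,"frq":16,"uzb":26,"yb":99}
After op 7 (replace /uzb 73): {"csu":79,"frq":16,"uzb":73,"yb":99}
After op 8 (remove /uzb): {"csu":79,"frq":16,"yb":99}
After op 9 (remove /csu): {"frq":16,"yb":99}
After op 10 (replace /frq 8): {"frq":8,"yb":99}
After op 11 (add /frq 24): {"frq":24,"yb":99}
After op 12 (replace /frq 45): {"frq":45,"yb":99}
After op 13 (replace /yb 64): {"frq":45,"yb":64}
After op 14 (remove /yb): {"frq":45}
After op 15 (add /j 78): {"frq":45,"j":78}
After op 16 (add /u 67): {"frq":45,"j":78,"u":67}
After op 17 (add /j 44): {"frq":45,"j":44,"u":67}
After op 18 (replace /frq 54): {"frq":54,"j":44,"u":67}
After op 19 (add /bc 28): {"bc":28,"frq":54,"j":44,"u":67}
After op 20 (replace /u 2): {"bc":28,"frq":54,"j":44,"u":2}
After op 21 (add /frq 0): {"bc":28,"frq":0,"j":44,"u":2}
After op 22 (remove /j): {"bc":28,"frq":0,"u":2}
After op 23 (add /awz 53): {"awz":53,"bc":28,"frq":0,"u":2}
After op 24 (add /ka 19): {"awz":53,"bc":28,"frq":0,"ka":19,"u":2}
After op 25 (replace /awz 88): {"awz":88,"bc":28,"frq":0,"ka":19,"u":2}
Size at the root: 5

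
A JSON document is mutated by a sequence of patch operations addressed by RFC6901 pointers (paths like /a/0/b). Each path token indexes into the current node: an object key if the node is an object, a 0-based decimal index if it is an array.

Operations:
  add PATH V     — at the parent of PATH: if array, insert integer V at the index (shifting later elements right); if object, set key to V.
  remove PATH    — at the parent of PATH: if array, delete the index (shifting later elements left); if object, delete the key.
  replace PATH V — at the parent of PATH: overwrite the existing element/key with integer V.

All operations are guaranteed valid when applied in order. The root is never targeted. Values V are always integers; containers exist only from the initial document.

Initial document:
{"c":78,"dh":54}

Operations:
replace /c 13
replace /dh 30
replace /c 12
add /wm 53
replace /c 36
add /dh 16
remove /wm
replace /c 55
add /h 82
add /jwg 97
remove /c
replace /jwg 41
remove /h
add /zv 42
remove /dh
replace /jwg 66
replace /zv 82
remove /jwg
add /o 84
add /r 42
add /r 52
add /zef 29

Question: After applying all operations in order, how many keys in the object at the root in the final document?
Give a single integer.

After op 1 (replace /c 13): {"c":13,"dh":54}
After op 2 (replace /dh 30): {"c":13,"dh":30}
After op 3 (replace /c 12): {"c":12,"dh":30}
After op 4 (add /wm 53): {"c":12,"dh":30,"wm":53}
After op 5 (replace /c 36): {"c":36,"dh":30,"wm":53}
After op 6 (add /dh 16): {"c":36,"dh":16,"wm":53}
After op 7 (remove /wm): {"c":36,"dh":16}
After op 8 (replace /c 55): {"c":55,"dh":16}
After op 9 (add /h 82): {"c":55,"dh":16,"h":82}
After op 10 (add /jwg 97): {"c":55,"dh":16,"h":82,"jwg":97}
After op 11 (remove /c): {"dh":16,"h":82,"jwg":97}
After op 12 (replace /jwg 41): {"dh":16,"h":82,"jwg":41}
After op 13 (remove /h): {"dh":16,"jwg":41}
After op 14 (add /zv 42): {"dh":16,"jwg":41,"zv":42}
After op 15 (remove /dh): {"jwg":41,"zv":42}
After op 16 (replace /jwg 66): {"jwg":66,"zv":42}
After op 17 (replace /zv 82): {"jwg":66,"zv":82}
After op 18 (remove /jwg): {"zv":82}
After op 19 (add /o 84): {"o":84,"zv":82}
After op 20 (add /r 42): {"o":84,"r":42,"zv":82}
After op 21 (add /r 52): {"o":84,"r":52,"zv":82}
After op 22 (add /zef 29): {"o":84,"r":52,"zef":29,"zv":82}
Size at the root: 4

Answer: 4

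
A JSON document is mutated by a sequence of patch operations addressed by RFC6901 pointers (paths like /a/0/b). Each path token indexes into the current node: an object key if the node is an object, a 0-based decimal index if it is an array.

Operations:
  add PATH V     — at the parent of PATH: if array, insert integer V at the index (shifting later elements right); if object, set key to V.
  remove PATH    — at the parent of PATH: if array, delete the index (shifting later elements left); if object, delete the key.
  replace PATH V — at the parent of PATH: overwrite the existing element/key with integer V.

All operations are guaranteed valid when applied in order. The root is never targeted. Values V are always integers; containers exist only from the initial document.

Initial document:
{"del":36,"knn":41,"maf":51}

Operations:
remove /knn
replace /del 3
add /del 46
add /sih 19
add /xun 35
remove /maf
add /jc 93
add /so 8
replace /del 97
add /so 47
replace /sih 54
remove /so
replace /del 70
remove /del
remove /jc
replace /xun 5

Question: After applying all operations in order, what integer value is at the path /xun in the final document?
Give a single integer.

After op 1 (remove /knn): {"del":36,"maf":51}
After op 2 (replace /del 3): {"del":3,"maf":51}
After op 3 (add /del 46): {"del":46,"maf":51}
After op 4 (add /sih 19): {"del":46,"maf":51,"sih":19}
After op 5 (add /xun 35): {"del":46,"maf":51,"sih":19,"xun":35}
After op 6 (remove /maf): {"del":46,"sih":19,"xun":35}
After op 7 (add /jc 93): {"del":46,"jc":93,"sih":19,"xun":35}
After op 8 (add /so 8): {"del":46,"jc":93,"sih":19,"so":8,"xun":35}
After op 9 (replace /del 97): {"del":97,"jc":93,"sih":19,"so":8,"xun":35}
After op 10 (add /so 47): {"del":97,"jc":93,"sih":19,"so":47,"xun":35}
After op 11 (replace /sih 54): {"del":97,"jc":93,"sih":54,"so":47,"xun":35}
After op 12 (remove /so): {"del":97,"jc":93,"sih":54,"xun":35}
After op 13 (replace /del 70): {"del":70,"jc":93,"sih":54,"xun":35}
After op 14 (remove /del): {"jc":93,"sih":54,"xun":35}
After op 15 (remove /jc): {"sih":54,"xun":35}
After op 16 (replace /xun 5): {"sih":54,"xun":5}
Value at /xun: 5

Answer: 5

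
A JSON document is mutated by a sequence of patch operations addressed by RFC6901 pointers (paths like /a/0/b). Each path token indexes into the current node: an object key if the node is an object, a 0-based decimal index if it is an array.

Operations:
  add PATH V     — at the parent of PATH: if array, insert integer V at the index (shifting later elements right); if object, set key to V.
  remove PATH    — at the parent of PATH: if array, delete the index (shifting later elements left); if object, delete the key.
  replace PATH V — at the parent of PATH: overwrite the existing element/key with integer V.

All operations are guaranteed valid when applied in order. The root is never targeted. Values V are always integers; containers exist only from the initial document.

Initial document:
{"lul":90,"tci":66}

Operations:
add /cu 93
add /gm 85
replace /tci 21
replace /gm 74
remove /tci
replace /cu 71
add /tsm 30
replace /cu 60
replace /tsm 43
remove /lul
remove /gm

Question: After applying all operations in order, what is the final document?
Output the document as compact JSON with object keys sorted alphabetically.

Answer: {"cu":60,"tsm":43}

Derivation:
After op 1 (add /cu 93): {"cu":93,"lul":90,"tci":66}
After op 2 (add /gm 85): {"cu":93,"gm":85,"lul":90,"tci":66}
After op 3 (replace /tci 21): {"cu":93,"gm":85,"lul":90,"tci":21}
After op 4 (replace /gm 74): {"cu":93,"gm":74,"lul":90,"tci":21}
After op 5 (remove /tci): {"cu":93,"gm":74,"lul":90}
After op 6 (replace /cu 71): {"cu":71,"gm":74,"lul":90}
After op 7 (add /tsm 30): {"cu":71,"gm":74,"lul":90,"tsm":30}
After op 8 (replace /cu 60): {"cu":60,"gm":74,"lul":90,"tsm":30}
After op 9 (replace /tsm 43): {"cu":60,"gm":74,"lul":90,"tsm":43}
After op 10 (remove /lul): {"cu":60,"gm":74,"tsm":43}
After op 11 (remove /gm): {"cu":60,"tsm":43}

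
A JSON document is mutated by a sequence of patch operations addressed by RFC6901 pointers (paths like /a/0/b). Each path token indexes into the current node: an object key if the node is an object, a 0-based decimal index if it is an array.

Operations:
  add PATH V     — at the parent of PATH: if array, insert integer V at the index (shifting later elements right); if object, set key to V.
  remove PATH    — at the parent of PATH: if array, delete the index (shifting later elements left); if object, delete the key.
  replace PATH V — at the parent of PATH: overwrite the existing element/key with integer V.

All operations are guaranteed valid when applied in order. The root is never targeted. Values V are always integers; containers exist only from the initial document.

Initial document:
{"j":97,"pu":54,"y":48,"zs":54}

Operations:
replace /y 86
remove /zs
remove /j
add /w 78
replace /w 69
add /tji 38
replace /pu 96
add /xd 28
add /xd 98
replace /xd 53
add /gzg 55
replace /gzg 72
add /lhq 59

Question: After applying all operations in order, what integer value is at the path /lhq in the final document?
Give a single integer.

Answer: 59

Derivation:
After op 1 (replace /y 86): {"j":97,"pu":54,"y":86,"zs":54}
After op 2 (remove /zs): {"j":97,"pu":54,"y":86}
After op 3 (remove /j): {"pu":54,"y":86}
After op 4 (add /w 78): {"pu":54,"w":78,"y":86}
After op 5 (replace /w 69): {"pu":54,"w":69,"y":86}
After op 6 (add /tji 38): {"pu":54,"tji":38,"w":69,"y":86}
After op 7 (replace /pu 96): {"pu":96,"tji":38,"w":69,"y":86}
After op 8 (add /xd 28): {"pu":96,"tji":38,"w":69,"xd":28,"y":86}
After op 9 (add /xd 98): {"pu":96,"tji":38,"w":69,"xd":98,"y":86}
After op 10 (replace /xd 53): {"pu":96,"tji":38,"w":69,"xd":53,"y":86}
After op 11 (add /gzg 55): {"gzg":55,"pu":96,"tji":38,"w":69,"xd":53,"y":86}
After op 12 (replace /gzg 72): {"gzg":72,"pu":96,"tji":38,"w":69,"xd":53,"y":86}
After op 13 (add /lhq 59): {"gzg":72,"lhq":59,"pu":96,"tji":38,"w":69,"xd":53,"y":86}
Value at /lhq: 59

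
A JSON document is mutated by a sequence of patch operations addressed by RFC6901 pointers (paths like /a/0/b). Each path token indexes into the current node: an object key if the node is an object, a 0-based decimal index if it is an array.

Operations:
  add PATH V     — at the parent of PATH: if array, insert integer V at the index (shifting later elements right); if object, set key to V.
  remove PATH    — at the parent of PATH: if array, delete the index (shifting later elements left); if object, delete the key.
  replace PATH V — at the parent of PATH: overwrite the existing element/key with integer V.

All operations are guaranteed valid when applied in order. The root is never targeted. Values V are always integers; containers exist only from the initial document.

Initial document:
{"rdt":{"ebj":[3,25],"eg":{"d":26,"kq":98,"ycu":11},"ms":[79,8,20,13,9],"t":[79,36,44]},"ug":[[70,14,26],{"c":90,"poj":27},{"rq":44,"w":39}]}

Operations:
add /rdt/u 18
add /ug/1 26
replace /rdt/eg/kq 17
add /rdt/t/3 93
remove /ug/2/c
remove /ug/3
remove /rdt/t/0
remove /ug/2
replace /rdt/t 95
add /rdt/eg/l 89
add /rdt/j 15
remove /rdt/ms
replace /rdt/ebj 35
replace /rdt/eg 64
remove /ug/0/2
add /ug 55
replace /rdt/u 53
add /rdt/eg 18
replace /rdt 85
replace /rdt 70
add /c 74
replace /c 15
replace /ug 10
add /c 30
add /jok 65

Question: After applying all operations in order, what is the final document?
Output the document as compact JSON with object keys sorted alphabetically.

After op 1 (add /rdt/u 18): {"rdt":{"ebj":[3,25],"eg":{"d":26,"kq":98,"ycu":11},"ms":[79,8,20,13,9],"t":[79,36,44],"u":18},"ug":[[70,14,26],{"c":90,"poj":27},{"rq":44,"w":39}]}
After op 2 (add /ug/1 26): {"rdt":{"ebj":[3,25],"eg":{"d":26,"kq":98,"ycu":11},"ms":[79,8,20,13,9],"t":[79,36,44],"u":18},"ug":[[70,14,26],26,{"c":90,"poj":27},{"rq":44,"w":39}]}
After op 3 (replace /rdt/eg/kq 17): {"rdt":{"ebj":[3,25],"eg":{"d":26,"kq":17,"ycu":11},"ms":[79,8,20,13,9],"t":[79,36,44],"u":18},"ug":[[70,14,26],26,{"c":90,"poj":27},{"rq":44,"w":39}]}
After op 4 (add /rdt/t/3 93): {"rdt":{"ebj":[3,25],"eg":{"d":26,"kq":17,"ycu":11},"ms":[79,8,20,13,9],"t":[79,36,44,93],"u":18},"ug":[[70,14,26],26,{"c":90,"poj":27},{"rq":44,"w":39}]}
After op 5 (remove /ug/2/c): {"rdt":{"ebj":[3,25],"eg":{"d":26,"kq":17,"ycu":11},"ms":[79,8,20,13,9],"t":[79,36,44,93],"u":18},"ug":[[70,14,26],26,{"poj":27},{"rq":44,"w":39}]}
After op 6 (remove /ug/3): {"rdt":{"ebj":[3,25],"eg":{"d":26,"kq":17,"ycu":11},"ms":[79,8,20,13,9],"t":[79,36,44,93],"u":18},"ug":[[70,14,26],26,{"poj":27}]}
After op 7 (remove /rdt/t/0): {"rdt":{"ebj":[3,25],"eg":{"d":26,"kq":17,"ycu":11},"ms":[79,8,20,13,9],"t":[36,44,93],"u":18},"ug":[[70,14,26],26,{"poj":27}]}
After op 8 (remove /ug/2): {"rdt":{"ebj":[3,25],"eg":{"d":26,"kq":17,"ycu":11},"ms":[79,8,20,13,9],"t":[36,44,93],"u":18},"ug":[[70,14,26],26]}
After op 9 (replace /rdt/t 95): {"rdt":{"ebj":[3,25],"eg":{"d":26,"kq":17,"ycu":11},"ms":[79,8,20,13,9],"t":95,"u":18},"ug":[[70,14,26],26]}
After op 10 (add /rdt/eg/l 89): {"rdt":{"ebj":[3,25],"eg":{"d":26,"kq":17,"l":89,"ycu":11},"ms":[79,8,20,13,9],"t":95,"u":18},"ug":[[70,14,26],26]}
After op 11 (add /rdt/j 15): {"rdt":{"ebj":[3,25],"eg":{"d":26,"kq":17,"l":89,"ycu":11},"j":15,"ms":[79,8,20,13,9],"t":95,"u":18},"ug":[[70,14,26],26]}
After op 12 (remove /rdt/ms): {"rdt":{"ebj":[3,25],"eg":{"d":26,"kq":17,"l":89,"ycu":11},"j":15,"t":95,"u":18},"ug":[[70,14,26],26]}
After op 13 (replace /rdt/ebj 35): {"rdt":{"ebj":35,"eg":{"d":26,"kq":17,"l":89,"ycu":11},"j":15,"t":95,"u":18},"ug":[[70,14,26],26]}
After op 14 (replace /rdt/eg 64): {"rdt":{"ebj":35,"eg":64,"j":15,"t":95,"u":18},"ug":[[70,14,26],26]}
After op 15 (remove /ug/0/2): {"rdt":{"ebj":35,"eg":64,"j":15,"t":95,"u":18},"ug":[[70,14],26]}
After op 16 (add /ug 55): {"rdt":{"ebj":35,"eg":64,"j":15,"t":95,"u":18},"ug":55}
After op 17 (replace /rdt/u 53): {"rdt":{"ebj":35,"eg":64,"j":15,"t":95,"u":53},"ug":55}
After op 18 (add /rdt/eg 18): {"rdt":{"ebj":35,"eg":18,"j":15,"t":95,"u":53},"ug":55}
After op 19 (replace /rdt 85): {"rdt":85,"ug":55}
After op 20 (replace /rdt 70): {"rdt":70,"ug":55}
After op 21 (add /c 74): {"c":74,"rdt":70,"ug":55}
After op 22 (replace /c 15): {"c":15,"rdt":70,"ug":55}
After op 23 (replace /ug 10): {"c":15,"rdt":70,"ug":10}
After op 24 (add /c 30): {"c":30,"rdt":70,"ug":10}
After op 25 (add /jok 65): {"c":30,"jok":65,"rdt":70,"ug":10}

Answer: {"c":30,"jok":65,"rdt":70,"ug":10}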